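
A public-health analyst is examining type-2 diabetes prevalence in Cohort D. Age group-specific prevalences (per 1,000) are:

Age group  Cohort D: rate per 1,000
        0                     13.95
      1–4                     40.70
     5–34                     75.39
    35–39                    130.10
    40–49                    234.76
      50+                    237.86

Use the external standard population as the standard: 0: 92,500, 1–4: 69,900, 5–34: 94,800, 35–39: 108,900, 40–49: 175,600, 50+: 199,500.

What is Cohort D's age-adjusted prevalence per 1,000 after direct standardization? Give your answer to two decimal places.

Standard total = 741,200; weights = 0.1248, 0.0943, 0.1279, 0.1469, 0.2369, 0.2692.
Standardized rate: 0.1248×13.95 + 0.0943×40.70 + 0.1279×75.39 + 0.1469×130.10 + 0.2369×234.76 + 0.2692×237.86 = 153.9761 per 1,000.

153.98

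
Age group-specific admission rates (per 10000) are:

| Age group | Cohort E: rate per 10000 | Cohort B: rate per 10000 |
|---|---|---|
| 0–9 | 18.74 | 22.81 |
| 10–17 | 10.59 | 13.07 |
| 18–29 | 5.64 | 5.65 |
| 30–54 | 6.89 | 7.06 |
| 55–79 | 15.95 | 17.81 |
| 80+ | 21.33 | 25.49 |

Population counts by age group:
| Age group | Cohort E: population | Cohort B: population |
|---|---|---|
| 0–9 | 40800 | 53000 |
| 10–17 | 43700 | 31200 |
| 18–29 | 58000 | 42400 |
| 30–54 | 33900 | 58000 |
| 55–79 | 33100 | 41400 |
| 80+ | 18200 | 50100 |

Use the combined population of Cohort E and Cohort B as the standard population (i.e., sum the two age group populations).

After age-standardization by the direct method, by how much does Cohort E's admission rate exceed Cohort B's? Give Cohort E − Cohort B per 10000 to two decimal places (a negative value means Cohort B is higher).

-2.00

Combined standard total = 503800; weights = 0.1862, 0.1487, 0.1993, 0.1824, 0.1479, 0.1356.
Cohort E: 0.1862×18.74 + 0.1487×10.59 + 0.1993×5.64 + 0.1824×6.89 + 0.1479×15.95 + 0.1356×21.33 = 12.6946 per 10000.
Cohort B: 0.1862×22.81 + 0.1487×13.07 + 0.1993×5.65 + 0.1824×7.06 + 0.1479×17.81 + 0.1356×25.49 = 14.6931 per 10000.
Difference = 12.6946 − 14.6931 = -1.9985.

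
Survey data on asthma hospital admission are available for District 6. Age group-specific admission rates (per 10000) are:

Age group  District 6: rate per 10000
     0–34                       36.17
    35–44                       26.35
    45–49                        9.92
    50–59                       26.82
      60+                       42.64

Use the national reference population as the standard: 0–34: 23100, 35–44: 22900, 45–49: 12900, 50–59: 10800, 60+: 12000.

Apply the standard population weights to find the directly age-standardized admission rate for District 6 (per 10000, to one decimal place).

Standard total = 81700; weights = 0.2827, 0.2803, 0.1579, 0.1322, 0.1469.
Standardized rate: 0.2827×36.17 + 0.2803×26.35 + 0.1579×9.92 + 0.1322×26.82 + 0.1469×42.64 = 28.9871 per 10000.

29.0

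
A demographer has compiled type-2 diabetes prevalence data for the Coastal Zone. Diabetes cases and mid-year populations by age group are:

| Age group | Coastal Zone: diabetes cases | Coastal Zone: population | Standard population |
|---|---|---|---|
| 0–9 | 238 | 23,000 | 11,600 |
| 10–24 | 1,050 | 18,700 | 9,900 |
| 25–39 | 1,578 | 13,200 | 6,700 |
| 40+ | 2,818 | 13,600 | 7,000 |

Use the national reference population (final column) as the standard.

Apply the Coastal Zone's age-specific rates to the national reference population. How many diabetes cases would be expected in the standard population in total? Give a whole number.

2927

Age-specific rates per 1,000 for the Coastal Zone: 10.348, 56.150, 119.545, 207.206.
Expected diabetes cases = Σ (standard pop × age-specific rate ÷ 1,000)
= 11,600×10.348/1,000 + 9,900×56.150/1,000 + 6,700×119.545/1,000 + 7,000×207.206/1,000
= 120.03 + 555.88 + 800.95 + 1450.44 = 2927.31.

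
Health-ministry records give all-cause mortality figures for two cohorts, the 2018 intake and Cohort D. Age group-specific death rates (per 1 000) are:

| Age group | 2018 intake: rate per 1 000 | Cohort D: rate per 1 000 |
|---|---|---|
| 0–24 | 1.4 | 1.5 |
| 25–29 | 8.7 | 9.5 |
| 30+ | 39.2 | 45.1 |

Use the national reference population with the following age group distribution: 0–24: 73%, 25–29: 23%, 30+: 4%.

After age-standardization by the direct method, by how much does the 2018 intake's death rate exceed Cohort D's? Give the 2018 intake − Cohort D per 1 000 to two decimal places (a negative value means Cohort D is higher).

-0.49

Standard weights: 0.73, 0.23, 0.04.
The 2018 intake: 0.7300×1.4 + 0.2300×8.7 + 0.0400×39.2 = 4.5910 per 1 000.
Cohort D: 0.7300×1.5 + 0.2300×9.5 + 0.0400×45.1 = 5.0840 per 1 000.
Difference = 4.5910 − 5.0840 = -0.4930.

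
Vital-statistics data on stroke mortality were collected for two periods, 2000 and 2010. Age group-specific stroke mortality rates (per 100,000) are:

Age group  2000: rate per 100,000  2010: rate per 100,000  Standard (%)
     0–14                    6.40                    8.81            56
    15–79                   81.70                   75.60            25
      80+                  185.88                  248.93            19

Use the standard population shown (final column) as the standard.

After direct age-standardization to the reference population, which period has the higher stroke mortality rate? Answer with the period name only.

Standard weights: 0.56, 0.25, 0.19.
2000: 0.5600×6.40 + 0.2500×81.70 + 0.1900×185.88 = 59.3262 per 100,000.
2010: 0.5600×8.81 + 0.2500×75.60 + 0.1900×248.93 = 71.1303 per 100,000.

2010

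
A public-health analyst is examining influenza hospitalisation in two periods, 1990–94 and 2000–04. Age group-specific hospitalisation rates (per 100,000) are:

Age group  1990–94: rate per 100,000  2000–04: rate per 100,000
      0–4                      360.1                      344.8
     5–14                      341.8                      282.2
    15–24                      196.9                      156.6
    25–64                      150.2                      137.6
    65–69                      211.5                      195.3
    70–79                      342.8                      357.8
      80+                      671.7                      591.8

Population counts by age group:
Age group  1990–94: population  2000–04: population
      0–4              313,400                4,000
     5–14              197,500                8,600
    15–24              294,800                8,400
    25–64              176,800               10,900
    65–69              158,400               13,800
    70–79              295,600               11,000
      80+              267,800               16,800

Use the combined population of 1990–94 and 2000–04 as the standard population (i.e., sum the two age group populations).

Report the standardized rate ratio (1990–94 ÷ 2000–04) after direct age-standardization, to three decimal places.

Combined standard total = 1,777,800; weights = 0.1785, 0.1159, 0.1705, 0.1056, 0.0969, 0.1725, 0.1601.
1990–94: 0.1785×360.1 + 0.1159×341.8 + 0.1705×196.9 + 0.1056×150.2 + 0.0969×211.5 + 0.1725×342.8 + 0.1601×671.7 = 340.4893 per 100,000.
2000–04: 0.1785×344.8 + 0.1159×282.2 + 0.1705×156.6 + 0.1056×137.6 + 0.0969×195.3 + 0.1725×357.8 + 0.1601×591.8 = 310.8719 per 100,000.
Ratio = 340.4893 ÷ 310.8719 = 1.09527.

1.095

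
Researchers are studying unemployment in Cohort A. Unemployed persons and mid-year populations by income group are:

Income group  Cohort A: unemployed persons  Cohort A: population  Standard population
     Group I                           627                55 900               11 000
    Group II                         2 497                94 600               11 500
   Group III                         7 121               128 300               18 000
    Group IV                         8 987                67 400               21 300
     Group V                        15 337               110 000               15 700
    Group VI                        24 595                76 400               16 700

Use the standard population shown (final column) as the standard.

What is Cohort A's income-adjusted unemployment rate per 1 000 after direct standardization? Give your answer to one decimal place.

125.6

Income-specific rates per 1 000 for Cohort A: 11.216, 26.395, 55.503, 133.338, 139.427, 321.924.
Standard total = 94 200; weights = 0.1168, 0.1221, 0.1911, 0.2261, 0.1667, 0.1773.
Standardized rate: 0.1168×11.216 + 0.1221×26.395 + 0.1911×55.503 + 0.2261×133.338 + 0.1667×139.427 + 0.1773×321.924 = 125.5968 per 1 000.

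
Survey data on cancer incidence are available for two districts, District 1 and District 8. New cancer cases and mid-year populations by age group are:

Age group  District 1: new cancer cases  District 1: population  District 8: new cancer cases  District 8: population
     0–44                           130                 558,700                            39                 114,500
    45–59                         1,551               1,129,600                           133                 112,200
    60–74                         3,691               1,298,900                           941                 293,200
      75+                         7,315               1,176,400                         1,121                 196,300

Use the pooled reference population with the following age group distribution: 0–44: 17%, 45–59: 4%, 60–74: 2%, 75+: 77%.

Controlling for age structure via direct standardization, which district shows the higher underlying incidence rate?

Age-specific rates per 100,000 for District 1: 23.27, 137.31, 284.16, 621.81.
For District 8: 34.06, 118.54, 320.94, 571.06.
Standard weights: 0.17, 0.04, 0.02, 0.77.
District 1: 0.1700×23.27 + 0.0400×137.31 + 0.0200×284.16 + 0.7700×621.81 = 493.9266 per 100,000.
District 8: 0.1700×34.06 + 0.0400×118.54 + 0.0200×320.94 + 0.7700×571.06 = 456.6706 per 100,000.
The crude rates (304.71 vs 311.92) would put District 8 higher, but that reflects its age composition; once standardized to a common age structure, District 1 has the higher underlying rate.

District 1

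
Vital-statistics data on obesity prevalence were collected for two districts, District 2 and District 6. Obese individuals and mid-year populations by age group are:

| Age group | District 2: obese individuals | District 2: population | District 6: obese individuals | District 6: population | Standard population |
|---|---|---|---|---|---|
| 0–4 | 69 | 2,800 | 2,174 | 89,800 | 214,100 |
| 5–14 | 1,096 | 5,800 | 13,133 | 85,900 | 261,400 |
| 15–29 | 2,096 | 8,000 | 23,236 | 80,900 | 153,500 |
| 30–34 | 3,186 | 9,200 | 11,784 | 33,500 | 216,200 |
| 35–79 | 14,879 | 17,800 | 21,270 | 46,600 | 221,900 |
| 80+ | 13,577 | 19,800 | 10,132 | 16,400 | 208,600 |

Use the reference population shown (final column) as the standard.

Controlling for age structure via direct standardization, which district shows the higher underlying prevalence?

District 2

Age-specific rates per 1,000 for District 2: 24.643, 188.966, 262.000, 346.304, 835.899, 685.707.
For District 6: 24.209, 152.887, 287.219, 351.761, 456.438, 617.805.
Standard total = 1,275,700; weights = 0.1678, 0.2049, 0.1203, 0.1695, 0.1739, 0.1635.
District 2: 0.1678×24.643 + 0.2049×188.966 + 0.1203×262.000 + 0.1695×346.304 + 0.1739×835.899 + 0.1635×685.707 = 390.5966 per 1,000.
District 6: 0.1678×24.209 + 0.2049×152.887 + 0.1203×287.219 + 0.1695×351.761 + 0.1739×456.438 + 0.1635×617.805 = 309.9823 per 1,000.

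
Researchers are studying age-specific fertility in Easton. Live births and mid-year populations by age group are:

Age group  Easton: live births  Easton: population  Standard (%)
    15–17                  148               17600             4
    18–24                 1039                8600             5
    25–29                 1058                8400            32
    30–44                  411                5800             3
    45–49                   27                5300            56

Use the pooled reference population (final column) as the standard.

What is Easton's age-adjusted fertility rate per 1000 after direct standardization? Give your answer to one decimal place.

Age-specific rates per 1000 for Easton: 8.409, 120.814, 125.952, 70.862, 5.094.
Standard weights: 0.04, 0.05, 0.32, 0.03, 0.56.
Standardized rate: 0.0400×8.409 + 0.0500×120.814 + 0.3200×125.952 + 0.0300×70.862 + 0.5600×5.094 = 51.6605 per 1000.

51.7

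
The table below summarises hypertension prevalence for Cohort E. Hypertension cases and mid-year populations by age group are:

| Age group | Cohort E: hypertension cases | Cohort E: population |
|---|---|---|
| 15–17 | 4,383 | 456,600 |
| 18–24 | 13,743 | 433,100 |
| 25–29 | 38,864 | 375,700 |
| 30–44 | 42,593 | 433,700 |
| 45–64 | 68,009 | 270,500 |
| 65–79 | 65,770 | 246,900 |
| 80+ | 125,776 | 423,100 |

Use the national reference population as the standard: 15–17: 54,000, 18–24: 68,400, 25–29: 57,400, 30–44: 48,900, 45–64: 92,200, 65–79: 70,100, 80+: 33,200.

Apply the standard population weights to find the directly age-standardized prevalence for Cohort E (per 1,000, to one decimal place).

153.6

Age-specific rates per 1,000 for Cohort E: 9.599, 31.732, 103.444, 98.208, 251.420, 266.383, 297.273.
Standard total = 424,200; weights = 0.1273, 0.1612, 0.1353, 0.1153, 0.2174, 0.1653, 0.0783.
Standardized rate: 0.1273×9.599 + 0.1612×31.732 + 0.1353×103.444 + 0.1153×98.208 + 0.2174×251.420 + 0.1653×266.383 + 0.0783×297.273 = 153.5896 per 1,000.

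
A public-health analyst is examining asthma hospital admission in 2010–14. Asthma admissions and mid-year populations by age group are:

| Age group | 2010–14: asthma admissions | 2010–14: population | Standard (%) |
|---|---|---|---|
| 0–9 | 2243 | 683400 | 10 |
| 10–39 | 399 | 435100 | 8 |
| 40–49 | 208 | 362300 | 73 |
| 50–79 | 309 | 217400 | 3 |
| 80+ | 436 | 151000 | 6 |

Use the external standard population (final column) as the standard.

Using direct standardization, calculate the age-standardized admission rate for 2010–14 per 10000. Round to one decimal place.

Age-specific rates per 10000 for 2010–14: 32.82, 9.17, 5.74, 14.21, 28.87.
Standard weights: 0.10, 0.08, 0.73, 0.03, 0.06.
Standardized rate: 0.1000×32.82 + 0.0800×9.17 + 0.7300×5.74 + 0.0300×14.21 + 0.0600×28.87 = 10.3656 per 10000.

10.4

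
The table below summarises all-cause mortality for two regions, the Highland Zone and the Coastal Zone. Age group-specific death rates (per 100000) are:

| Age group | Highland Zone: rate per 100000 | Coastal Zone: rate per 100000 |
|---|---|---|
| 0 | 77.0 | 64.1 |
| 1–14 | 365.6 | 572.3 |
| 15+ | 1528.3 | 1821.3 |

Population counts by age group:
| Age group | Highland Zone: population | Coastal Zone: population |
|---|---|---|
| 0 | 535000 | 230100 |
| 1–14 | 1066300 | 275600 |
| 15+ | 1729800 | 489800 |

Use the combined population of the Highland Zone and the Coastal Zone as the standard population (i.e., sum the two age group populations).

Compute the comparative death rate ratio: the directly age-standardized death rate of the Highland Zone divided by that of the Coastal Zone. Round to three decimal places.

0.811

Combined standard total = 4326600; weights = 0.1768, 0.3102, 0.5130.
The Highland Zone: 0.1768×77.0 + 0.3102×365.6 + 0.5130×1528.3 = 911.0447 per 100000.
The Coastal Zone: 0.1768×64.1 + 0.3102×572.3 + 0.5130×1821.3 = 1123.1844 per 100000.
Ratio = 911.0447 ÷ 1123.1844 = 0.81113.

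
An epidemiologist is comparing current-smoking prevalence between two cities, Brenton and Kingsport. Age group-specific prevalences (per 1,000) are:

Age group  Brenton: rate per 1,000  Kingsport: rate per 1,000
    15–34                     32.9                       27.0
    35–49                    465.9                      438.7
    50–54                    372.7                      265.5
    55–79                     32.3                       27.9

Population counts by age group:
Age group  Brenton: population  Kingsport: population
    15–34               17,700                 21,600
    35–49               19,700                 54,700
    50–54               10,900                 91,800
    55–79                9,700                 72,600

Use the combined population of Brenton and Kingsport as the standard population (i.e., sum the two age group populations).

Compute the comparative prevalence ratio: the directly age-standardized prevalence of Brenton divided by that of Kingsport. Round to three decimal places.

1.215

Combined standard total = 298,700; weights = 0.1316, 0.2491, 0.3438, 0.2755.
Brenton: 0.1316×32.9 + 0.2491×465.9 + 0.3438×372.7 + 0.2755×32.3 = 257.4172 per 1,000.
Kingsport: 0.1316×27.0 + 0.2491×438.7 + 0.3438×265.5 + 0.2755×27.9 = 211.7958 per 1,000.
Ratio = 257.4172 ÷ 211.7958 = 1.21540.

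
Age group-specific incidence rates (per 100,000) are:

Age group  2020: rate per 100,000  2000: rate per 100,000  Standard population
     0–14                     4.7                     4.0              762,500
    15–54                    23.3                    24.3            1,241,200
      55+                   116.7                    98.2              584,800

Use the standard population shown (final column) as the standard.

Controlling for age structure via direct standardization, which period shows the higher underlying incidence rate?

Standard total = 2,588,500; weights = 0.2946, 0.4795, 0.2259.
2020: 0.2946×4.7 + 0.4795×23.3 + 0.2259×116.7 = 38.9221 per 100,000.
2000: 0.2946×4.0 + 0.4795×24.3 + 0.2259×98.2 = 35.0158 per 100,000.

2020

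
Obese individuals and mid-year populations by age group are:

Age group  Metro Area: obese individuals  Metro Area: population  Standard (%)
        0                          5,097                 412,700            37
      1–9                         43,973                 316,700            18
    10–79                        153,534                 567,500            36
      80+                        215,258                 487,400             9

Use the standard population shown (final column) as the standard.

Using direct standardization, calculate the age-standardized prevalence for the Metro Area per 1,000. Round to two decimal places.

Age-specific rates per 1,000 for the Metro Area: 12.350, 138.847, 270.544, 441.645.
Standard weights: 0.37, 0.18, 0.36, 0.09.
Standardized rate: 0.3700×12.350 + 0.1800×138.847 + 0.3600×270.544 + 0.0900×441.645 = 166.7063 per 1,000.

166.71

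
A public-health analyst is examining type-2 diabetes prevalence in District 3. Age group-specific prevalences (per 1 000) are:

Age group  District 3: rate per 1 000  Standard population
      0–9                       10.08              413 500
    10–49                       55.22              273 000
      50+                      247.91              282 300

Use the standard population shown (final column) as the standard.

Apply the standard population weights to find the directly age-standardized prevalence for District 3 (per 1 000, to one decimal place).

Standard total = 968 800; weights = 0.4268, 0.2818, 0.2914.
Standardized rate: 0.4268×10.08 + 0.2818×55.22 + 0.2914×247.91 = 92.1017 per 1 000.

92.1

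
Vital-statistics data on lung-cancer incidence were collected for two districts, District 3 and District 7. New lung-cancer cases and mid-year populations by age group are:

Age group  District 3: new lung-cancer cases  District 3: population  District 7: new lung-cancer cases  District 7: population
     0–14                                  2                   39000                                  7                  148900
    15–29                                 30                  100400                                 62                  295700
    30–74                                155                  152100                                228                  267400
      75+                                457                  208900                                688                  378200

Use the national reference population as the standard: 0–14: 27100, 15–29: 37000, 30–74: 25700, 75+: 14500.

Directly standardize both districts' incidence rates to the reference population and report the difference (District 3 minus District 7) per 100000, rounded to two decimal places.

12.50

Age-specific rates per 100000 for District 3: 5.13, 29.88, 101.91, 218.76.
For District 7: 4.70, 20.97, 85.27, 181.91.
Standard total = 104300; weights = 0.2598, 0.3547, 0.2464, 0.1390.
District 3: 0.2598×5.13 + 0.3547×29.88 + 0.2464×101.91 + 0.1390×218.76 = 67.4558 per 100000.
District 7: 0.2598×4.70 + 0.3547×20.97 + 0.2464×85.27 + 0.1390×181.91 = 54.9594 per 100000.
Difference = 67.4558 − 54.9594 = 12.4964.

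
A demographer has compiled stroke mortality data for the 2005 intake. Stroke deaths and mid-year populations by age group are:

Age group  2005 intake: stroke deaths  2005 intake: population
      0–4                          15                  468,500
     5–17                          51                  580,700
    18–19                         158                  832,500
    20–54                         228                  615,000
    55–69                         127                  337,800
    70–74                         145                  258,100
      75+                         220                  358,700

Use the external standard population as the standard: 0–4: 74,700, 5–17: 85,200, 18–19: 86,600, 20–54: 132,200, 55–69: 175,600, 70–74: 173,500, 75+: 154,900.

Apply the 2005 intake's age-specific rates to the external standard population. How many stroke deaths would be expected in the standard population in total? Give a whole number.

334

Age-specific rates per 100,000 for the 2005 intake: 3.20, 8.78, 18.98, 37.07, 37.60, 56.18, 61.33.
Expected stroke deaths = Σ (standard pop × age-specific rate ÷ 100,000)
= 74,700×3.20/100,000 + 85,200×8.78/100,000 + 86,600×18.98/100,000 + 132,200×37.07/100,000 + 175,600×37.60/100,000 + 173,500×56.18/100,000 + 154,900×61.33/100,000
= 2.39 + 7.48 + 16.44 + 49.01 + 66.02 + 97.47 + 95.00 = 333.82.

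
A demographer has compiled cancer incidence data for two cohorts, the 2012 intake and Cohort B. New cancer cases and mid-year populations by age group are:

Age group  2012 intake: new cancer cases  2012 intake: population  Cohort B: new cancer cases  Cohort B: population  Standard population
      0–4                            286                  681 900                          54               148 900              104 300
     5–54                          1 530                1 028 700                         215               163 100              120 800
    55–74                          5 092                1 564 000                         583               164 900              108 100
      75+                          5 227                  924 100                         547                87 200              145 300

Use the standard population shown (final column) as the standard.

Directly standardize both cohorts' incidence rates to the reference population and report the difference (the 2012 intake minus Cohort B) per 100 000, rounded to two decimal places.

Age-specific rates per 100 000 for the 2012 intake: 41.94, 148.73, 325.58, 565.63.
For Cohort B: 36.27, 131.82, 353.55, 627.29.
Standard total = 478 500; weights = 0.2180, 0.2525, 0.2259, 0.3037.
The 2012 intake: 0.2180×41.94 + 0.2525×148.73 + 0.2259×325.58 + 0.3037×565.63 = 292.0005 per 100 000.
Cohort B: 0.2180×36.27 + 0.2525×131.82 + 0.2259×353.55 + 0.3037×627.29 = 311.5376 per 100 000.
Difference = 292.0005 − 311.5376 = -19.5372.

-19.54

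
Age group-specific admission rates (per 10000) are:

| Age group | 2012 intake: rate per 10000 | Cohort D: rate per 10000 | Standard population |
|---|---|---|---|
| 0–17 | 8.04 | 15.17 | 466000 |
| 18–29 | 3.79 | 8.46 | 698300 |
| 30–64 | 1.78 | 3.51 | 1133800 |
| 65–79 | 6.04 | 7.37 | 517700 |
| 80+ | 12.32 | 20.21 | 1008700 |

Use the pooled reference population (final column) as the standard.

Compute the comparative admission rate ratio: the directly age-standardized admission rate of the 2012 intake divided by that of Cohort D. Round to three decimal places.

0.582

Standard total = 3824500; weights = 0.1218, 0.1826, 0.2965, 0.1354, 0.2637.
The 2012 intake: 0.1218×8.04 + 0.1826×3.79 + 0.2965×1.78 + 0.1354×6.04 + 0.2637×12.32 = 6.2663 per 10000.
Cohort D: 0.1218×15.17 + 0.1826×8.46 + 0.2965×3.51 + 0.1354×7.37 + 0.2637×20.21 = 10.7616 per 10000.
Ratio = 6.2663 ÷ 10.7616 = 0.58228.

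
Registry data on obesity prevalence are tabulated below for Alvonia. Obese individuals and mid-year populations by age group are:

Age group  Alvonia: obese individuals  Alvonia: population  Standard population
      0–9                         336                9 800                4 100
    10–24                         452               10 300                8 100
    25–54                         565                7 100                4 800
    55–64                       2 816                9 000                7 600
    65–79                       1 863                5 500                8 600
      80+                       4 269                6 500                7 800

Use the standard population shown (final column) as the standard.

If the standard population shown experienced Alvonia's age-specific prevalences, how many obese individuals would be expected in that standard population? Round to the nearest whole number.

Age-specific rates per 1 000 for Alvonia: 34.286, 43.883, 79.577, 312.889, 338.727, 656.769.
Expected obese individuals = Σ (standard pop × age-specific rate ÷ 1 000)
= 4 100×34.286/1 000 + 8 100×43.883/1 000 + 4 800×79.577/1 000 + 7 600×312.889/1 000 + 8 600×338.727/1 000 + 7 800×656.769/1 000
= 140.57 + 355.46 + 381.97 + 2377.96 + 2913.05 + 5122.80 = 11291.81.

11292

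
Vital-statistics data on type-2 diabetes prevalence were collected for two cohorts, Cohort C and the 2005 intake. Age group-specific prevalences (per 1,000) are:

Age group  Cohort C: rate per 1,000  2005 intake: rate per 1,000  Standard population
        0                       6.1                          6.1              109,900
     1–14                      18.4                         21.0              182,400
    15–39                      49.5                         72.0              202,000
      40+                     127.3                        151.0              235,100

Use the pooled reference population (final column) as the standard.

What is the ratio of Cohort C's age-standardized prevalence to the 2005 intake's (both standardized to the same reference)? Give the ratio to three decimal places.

Standard total = 729,400; weights = 0.1507, 0.2501, 0.2769, 0.3223.
Cohort C: 0.1507×6.1 + 0.2501×18.4 + 0.2769×49.5 + 0.3223×127.3 = 60.2602 per 1,000.
The 2005 intake: 0.1507×6.1 + 0.2501×21.0 + 0.2769×72.0 + 0.3223×151.0 = 74.7805 per 1,000.
Ratio = 60.2602 ÷ 74.7805 = 0.80583.

0.806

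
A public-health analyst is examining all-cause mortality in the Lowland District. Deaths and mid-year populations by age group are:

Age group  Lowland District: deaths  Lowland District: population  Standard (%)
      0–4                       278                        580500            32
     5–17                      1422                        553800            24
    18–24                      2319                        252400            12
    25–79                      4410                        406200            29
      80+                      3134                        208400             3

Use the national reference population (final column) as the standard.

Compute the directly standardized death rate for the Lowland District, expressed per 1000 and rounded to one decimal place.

5.5

Age-specific rates per 1000 for the Lowland District: 0.479, 2.568, 9.188, 10.857, 15.038.
Standard weights: 0.32, 0.24, 0.12, 0.29, 0.03.
Standardized rate: 0.3200×0.479 + 0.2400×2.568 + 0.1200×9.188 + 0.2900×10.857 + 0.0300×15.038 = 5.4716 per 1000.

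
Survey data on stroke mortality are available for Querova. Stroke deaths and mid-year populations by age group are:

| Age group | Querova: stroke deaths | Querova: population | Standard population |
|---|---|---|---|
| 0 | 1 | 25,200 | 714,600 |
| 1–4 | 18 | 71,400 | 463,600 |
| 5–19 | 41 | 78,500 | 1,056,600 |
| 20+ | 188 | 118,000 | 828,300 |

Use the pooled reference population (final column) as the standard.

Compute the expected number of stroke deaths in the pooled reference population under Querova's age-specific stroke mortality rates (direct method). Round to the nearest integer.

Age-specific rates per 100,000 for Querova: 3.97, 25.21, 52.23, 159.32.
Expected stroke deaths = Σ (standard pop × age-specific rate ÷ 100,000)
= 714,600×3.97/100,000 + 463,600×25.21/100,000 + 1,056,600×52.23/100,000 + 828,300×159.32/100,000
= 28.36 + 116.87 + 551.85 + 1319.66 = 2016.75.

2017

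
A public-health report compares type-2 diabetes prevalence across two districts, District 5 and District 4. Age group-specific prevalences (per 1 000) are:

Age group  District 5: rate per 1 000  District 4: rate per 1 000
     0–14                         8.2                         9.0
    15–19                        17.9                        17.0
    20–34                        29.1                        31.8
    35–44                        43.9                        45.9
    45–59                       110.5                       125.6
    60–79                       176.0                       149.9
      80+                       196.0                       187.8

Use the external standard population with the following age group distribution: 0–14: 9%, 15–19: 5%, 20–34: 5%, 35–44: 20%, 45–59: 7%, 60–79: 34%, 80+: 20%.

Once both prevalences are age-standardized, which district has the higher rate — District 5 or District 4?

District 5

Standard weights: 0.09, 0.05, 0.05, 0.20, 0.07, 0.34, 0.20.
District 5: 0.0900×8.2 + 0.0500×17.9 + 0.0500×29.1 + 0.2000×43.9 + 0.0700×110.5 + 0.3400×176.0 + 0.2000×196.0 = 118.6430 per 1 000.
District 4: 0.0900×9.0 + 0.0500×17.0 + 0.0500×31.8 + 0.2000×45.9 + 0.0700×125.6 + 0.3400×149.9 + 0.2000×187.8 = 109.7480 per 1 000.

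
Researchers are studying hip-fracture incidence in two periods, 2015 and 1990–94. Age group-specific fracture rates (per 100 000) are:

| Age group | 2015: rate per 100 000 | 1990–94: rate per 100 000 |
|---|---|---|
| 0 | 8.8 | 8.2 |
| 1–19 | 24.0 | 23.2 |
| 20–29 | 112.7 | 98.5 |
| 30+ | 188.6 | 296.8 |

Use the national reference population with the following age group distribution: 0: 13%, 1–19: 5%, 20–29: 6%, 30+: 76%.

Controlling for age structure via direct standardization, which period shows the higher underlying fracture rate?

Standard weights: 0.13, 0.05, 0.06, 0.76.
2015: 0.1300×8.8 + 0.0500×24.0 + 0.0600×112.7 + 0.7600×188.6 = 152.4420 per 100 000.
1990–94: 0.1300×8.2 + 0.0500×23.2 + 0.0600×98.5 + 0.7600×296.8 = 233.7040 per 100 000.

1990–94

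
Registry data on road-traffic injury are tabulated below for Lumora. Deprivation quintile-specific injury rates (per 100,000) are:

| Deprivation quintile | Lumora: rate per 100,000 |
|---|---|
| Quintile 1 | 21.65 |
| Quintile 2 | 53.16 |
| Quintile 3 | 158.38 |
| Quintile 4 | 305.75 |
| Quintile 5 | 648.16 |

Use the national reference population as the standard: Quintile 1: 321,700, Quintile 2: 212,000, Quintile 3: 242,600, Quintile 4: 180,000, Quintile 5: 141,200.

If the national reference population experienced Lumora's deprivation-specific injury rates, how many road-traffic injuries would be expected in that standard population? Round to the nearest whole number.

Expected road-traffic injuries = Σ (standard pop × deprivation-specific rate ÷ 100,000)
= 321,700×21.65/100,000 + 212,000×53.16/100,000 + 242,600×158.38/100,000 + 180,000×305.75/100,000 + 141,200×648.16/100,000
= 69.65 + 112.70 + 384.23 + 550.35 + 915.20 = 2032.13.

2032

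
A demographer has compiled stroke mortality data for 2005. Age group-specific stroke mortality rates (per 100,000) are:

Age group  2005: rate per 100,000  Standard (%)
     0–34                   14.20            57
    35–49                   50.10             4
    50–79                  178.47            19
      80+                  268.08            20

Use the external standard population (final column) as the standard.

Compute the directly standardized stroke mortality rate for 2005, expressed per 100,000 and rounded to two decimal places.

Standard weights: 0.57, 0.04, 0.19, 0.20.
Standardized rate: 0.5700×14.20 + 0.0400×50.10 + 0.1900×178.47 + 0.2000×268.08 = 97.6233 per 100,000.

97.62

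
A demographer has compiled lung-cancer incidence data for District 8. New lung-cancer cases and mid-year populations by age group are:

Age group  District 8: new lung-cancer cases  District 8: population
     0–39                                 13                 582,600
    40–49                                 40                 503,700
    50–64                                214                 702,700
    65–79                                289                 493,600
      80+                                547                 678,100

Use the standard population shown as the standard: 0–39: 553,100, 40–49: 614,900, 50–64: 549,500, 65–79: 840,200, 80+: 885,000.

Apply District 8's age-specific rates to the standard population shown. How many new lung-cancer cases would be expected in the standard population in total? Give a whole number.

1434

Age-specific rates per 100,000 for District 8: 2.23, 7.94, 30.45, 58.55, 80.67.
Expected new lung-cancer cases = Σ (standard pop × age-specific rate ÷ 100,000)
= 553,100×2.23/100,000 + 614,900×7.94/100,000 + 549,500×30.45/100,000 + 840,200×58.55/100,000 + 885,000×80.67/100,000
= 12.34 + 48.83 + 167.34 + 491.93 + 713.90 = 1434.35.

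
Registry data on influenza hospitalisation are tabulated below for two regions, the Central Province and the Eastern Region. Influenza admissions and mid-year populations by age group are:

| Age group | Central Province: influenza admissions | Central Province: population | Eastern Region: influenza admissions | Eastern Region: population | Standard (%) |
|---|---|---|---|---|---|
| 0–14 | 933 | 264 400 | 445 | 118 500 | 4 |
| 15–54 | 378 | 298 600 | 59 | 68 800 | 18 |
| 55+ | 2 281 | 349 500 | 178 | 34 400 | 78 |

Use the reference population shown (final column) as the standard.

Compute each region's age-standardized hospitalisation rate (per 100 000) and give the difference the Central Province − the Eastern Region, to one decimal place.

111.9

Age-specific rates per 100 000 for the Central Province: 352.87, 126.59, 652.65.
For the Eastern Region: 375.53, 85.76, 517.44.
Standard weights: 0.04, 0.18, 0.78.
The Central Province: 0.0400×352.87 + 0.1800×126.59 + 0.7800×652.65 = 545.9657 per 100 000.
The Eastern Region: 0.0400×375.53 + 0.1800×85.76 + 0.7800×517.44 = 434.0618 per 100 000.
Difference = 545.9657 − 434.0618 = 111.9039.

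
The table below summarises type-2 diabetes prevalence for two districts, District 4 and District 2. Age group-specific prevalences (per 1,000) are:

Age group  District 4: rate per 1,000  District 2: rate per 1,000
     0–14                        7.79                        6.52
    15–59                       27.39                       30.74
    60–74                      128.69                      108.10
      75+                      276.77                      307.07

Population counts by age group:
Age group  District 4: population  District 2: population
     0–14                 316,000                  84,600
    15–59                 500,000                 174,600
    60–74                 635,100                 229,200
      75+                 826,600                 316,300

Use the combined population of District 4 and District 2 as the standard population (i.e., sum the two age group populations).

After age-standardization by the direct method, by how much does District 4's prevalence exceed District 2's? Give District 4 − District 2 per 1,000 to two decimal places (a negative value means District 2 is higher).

Combined standard total = 3,082,400; weights = 0.1300, 0.2189, 0.2804, 0.3708.
District 4: 0.1300×7.79 + 0.2189×27.39 + 0.2804×128.69 + 0.3708×276.77 = 145.7128 per 1,000.
District 2: 0.1300×6.52 + 0.2189×30.74 + 0.2804×108.10 + 0.3708×307.07 = 151.7422 per 1,000.
Difference = 145.7128 − 151.7422 = -6.0294.

-6.03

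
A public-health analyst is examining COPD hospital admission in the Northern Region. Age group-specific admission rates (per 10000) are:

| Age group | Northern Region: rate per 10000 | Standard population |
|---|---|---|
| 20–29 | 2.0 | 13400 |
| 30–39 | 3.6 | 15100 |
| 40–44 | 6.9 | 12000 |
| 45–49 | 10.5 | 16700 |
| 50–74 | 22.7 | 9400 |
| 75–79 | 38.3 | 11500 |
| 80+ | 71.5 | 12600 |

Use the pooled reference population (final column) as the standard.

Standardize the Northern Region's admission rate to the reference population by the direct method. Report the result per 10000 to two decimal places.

20.88

Standard total = 90700; weights = 0.1477, 0.1665, 0.1323, 0.1841, 0.1036, 0.1268, 0.1389.
Standardized rate: 0.1477×2.0 + 0.1665×3.6 + 0.1323×6.9 + 0.1841×10.5 + 0.1036×22.7 + 0.1268×38.3 + 0.1389×71.5 = 20.8825 per 10000.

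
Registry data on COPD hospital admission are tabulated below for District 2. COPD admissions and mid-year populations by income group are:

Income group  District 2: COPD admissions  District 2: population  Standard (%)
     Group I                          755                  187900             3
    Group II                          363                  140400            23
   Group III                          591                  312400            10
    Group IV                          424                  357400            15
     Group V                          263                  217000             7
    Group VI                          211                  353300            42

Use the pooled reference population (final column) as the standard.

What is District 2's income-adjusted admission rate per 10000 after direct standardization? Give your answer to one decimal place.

Income-specific rates per 10000 for District 2: 40.18, 25.85, 18.92, 11.86, 12.12, 5.97.
Standard weights: 0.03, 0.23, 0.10, 0.15, 0.07, 0.42.
Standardized rate: 0.0300×40.18 + 0.2300×25.85 + 0.1000×18.92 + 0.1500×11.86 + 0.0700×12.12 + 0.4200×5.97 = 14.1801 per 10000.

14.2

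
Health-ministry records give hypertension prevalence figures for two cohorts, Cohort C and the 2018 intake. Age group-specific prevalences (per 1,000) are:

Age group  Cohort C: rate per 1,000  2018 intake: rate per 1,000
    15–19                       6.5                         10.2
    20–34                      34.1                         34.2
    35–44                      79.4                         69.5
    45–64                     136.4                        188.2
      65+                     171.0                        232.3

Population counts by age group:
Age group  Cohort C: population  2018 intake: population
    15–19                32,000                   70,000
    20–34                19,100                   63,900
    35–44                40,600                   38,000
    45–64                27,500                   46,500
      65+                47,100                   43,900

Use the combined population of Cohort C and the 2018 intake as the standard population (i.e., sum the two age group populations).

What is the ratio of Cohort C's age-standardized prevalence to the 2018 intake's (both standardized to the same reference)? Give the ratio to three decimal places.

Combined standard total = 428,600; weights = 0.2380, 0.1937, 0.1834, 0.1727, 0.2123.
Cohort C: 0.2380×6.5 + 0.1937×34.1 + 0.1834×79.4 + 0.1727×136.4 + 0.2123×171.0 = 82.5682 per 1,000.
The 2018 intake: 0.2380×10.2 + 0.1937×34.2 + 0.1834×69.5 + 0.1727×188.2 + 0.2123×232.3 = 103.6113 per 1,000.
Ratio = 82.5682 ÷ 103.6113 = 0.79690.

0.797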